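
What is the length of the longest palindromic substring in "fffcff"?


Input: "fffcff"
Checking substrings for palindromes:
  [1:6] "ffcff" (len 5) => palindrome
  [0:3] "fff" (len 3) => palindrome
  [2:5] "fcf" (len 3) => palindrome
  [0:2] "ff" (len 2) => palindrome
  [1:3] "ff" (len 2) => palindrome
  [4:6] "ff" (len 2) => palindrome
Longest palindromic substring: "ffcff" with length 5

5


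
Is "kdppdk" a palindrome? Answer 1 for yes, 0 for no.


Input: kdppdk
Reversed: kdppdk
  Compare pos 0 ('k') with pos 5 ('k'): match
  Compare pos 1 ('d') with pos 4 ('d'): match
  Compare pos 2 ('p') with pos 3 ('p'): match
Result: palindrome

1


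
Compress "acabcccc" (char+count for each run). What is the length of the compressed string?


Input: acabcccc
Runs:
  'a' x 1 => "a1"
  'c' x 1 => "c1"
  'a' x 1 => "a1"
  'b' x 1 => "b1"
  'c' x 4 => "c4"
Compressed: "a1c1a1b1c4"
Compressed length: 10

10


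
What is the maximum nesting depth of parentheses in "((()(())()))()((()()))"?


Input: "((()(())()))()((()()))"
Tracking depth:
  Position 0 '(': depth becomes 1
  Position 1 '(': depth becomes 2
  Position 2 '(': depth becomes 3
  Position 3 ')': depth becomes 2
  Position 4 '(': depth becomes 3
  Position 5 '(': depth becomes 4
  Position 6 ')': depth becomes 3
  Position 7 ')': depth becomes 2
  Position 8 '(': depth becomes 3
  Position 9 ')': depth becomes 2
  Position 10 ')': depth becomes 1
  Position 11 ')': depth becomes 0
  Position 12 '(': depth becomes 1
  Position 13 ')': depth becomes 0
  Position 14 '(': depth becomes 1
  Position 15 '(': depth becomes 2
  Position 16 '(': depth becomes 3
  Position 17 ')': depth becomes 2
  Position 18 '(': depth becomes 3
  Position 19 ')': depth becomes 2
  Position 20 ')': depth becomes 1
  Position 21 ')': depth becomes 0
Maximum depth reached: 4

4


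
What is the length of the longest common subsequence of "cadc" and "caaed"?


LCS of "cadc" and "caaed"
DP table:
           c    a    a    e    d
      0    0    0    0    0    0
  c   0    1    1    1    1    1
  a   0    1    2    2    2    2
  d   0    1    2    2    2    3
  c   0    1    2    2    2    3
LCS length = dp[4][5] = 3

3


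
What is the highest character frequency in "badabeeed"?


Input: badabeeed
Character counts:
  'a': 2
  'b': 2
  'd': 2
  'e': 3
Maximum frequency: 3

3


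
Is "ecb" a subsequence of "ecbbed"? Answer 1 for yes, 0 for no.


Check if "ecb" is a subsequence of "ecbbed"
Greedy scan:
  Position 0 ('e'): matches sub[0] = 'e'
  Position 1 ('c'): matches sub[1] = 'c'
  Position 2 ('b'): matches sub[2] = 'b'
  Position 3 ('b'): no match needed
  Position 4 ('e'): no match needed
  Position 5 ('d'): no match needed
All 3 characters matched => is a subsequence

1


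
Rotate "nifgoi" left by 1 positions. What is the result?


Input: "nifgoi", rotate left by 1
First 1 characters: "n"
Remaining characters: "ifgoi"
Concatenate remaining + first: "ifgoi" + "n" = "ifgoin"

ifgoin


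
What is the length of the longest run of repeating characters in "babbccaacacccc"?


Input: "babbccaacacccc"
Scanning for longest run:
  Position 1 ('a'): new char, reset run to 1
  Position 2 ('b'): new char, reset run to 1
  Position 3 ('b'): continues run of 'b', length=2
  Position 4 ('c'): new char, reset run to 1
  Position 5 ('c'): continues run of 'c', length=2
  Position 6 ('a'): new char, reset run to 1
  Position 7 ('a'): continues run of 'a', length=2
  Position 8 ('c'): new char, reset run to 1
  Position 9 ('a'): new char, reset run to 1
  Position 10 ('c'): new char, reset run to 1
  Position 11 ('c'): continues run of 'c', length=2
  Position 12 ('c'): continues run of 'c', length=3
  Position 13 ('c'): continues run of 'c', length=4
Longest run: 'c' with length 4

4


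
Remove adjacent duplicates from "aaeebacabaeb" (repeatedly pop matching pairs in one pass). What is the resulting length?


Input: aaeebacabaeb
Stack-based adjacent duplicate removal:
  Read 'a': push. Stack: a
  Read 'a': matches stack top 'a' => pop. Stack: (empty)
  Read 'e': push. Stack: e
  Read 'e': matches stack top 'e' => pop. Stack: (empty)
  Read 'b': push. Stack: b
  Read 'a': push. Stack: ba
  Read 'c': push. Stack: bac
  Read 'a': push. Stack: baca
  Read 'b': push. Stack: bacab
  Read 'a': push. Stack: bacaba
  Read 'e': push. Stack: bacabae
  Read 'b': push. Stack: bacabaeb
Final stack: "bacabaeb" (length 8)

8


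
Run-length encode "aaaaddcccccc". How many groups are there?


Input: aaaaddcccccc
Scanning for consecutive runs:
  Group 1: 'a' x 4 (positions 0-3)
  Group 2: 'd' x 2 (positions 4-5)
  Group 3: 'c' x 6 (positions 6-11)
Total groups: 3

3


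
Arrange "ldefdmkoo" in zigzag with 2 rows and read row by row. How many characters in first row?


Zigzag "ldefdmkoo" into 2 rows:
Placing characters:
  'l' => row 0
  'd' => row 1
  'e' => row 0
  'f' => row 1
  'd' => row 0
  'm' => row 1
  'k' => row 0
  'o' => row 1
  'o' => row 0
Rows:
  Row 0: "ledko"
  Row 1: "dfmo"
First row length: 5

5


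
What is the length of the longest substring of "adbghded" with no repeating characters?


Input: "adbghded"
Sliding window (track last position of each char):
  Position 0 ('a'): window [0,0] length 1 -- new best
  Position 1 ('d'): window [0,1] length 2 -- new best
  Position 2 ('b'): window [0,2] length 3 -- new best
  Position 3 ('g'): window [0,3] length 4 -- new best
  Position 4 ('h'): window [0,4] length 5 -- new best
  Position 5 ('d'): repeat (last at 1), move window start to 2
  Position 5 ('d'): window [2,5] length 4
  Position 6 ('e'): window [2,6] length 5
  Position 7 ('d'): repeat (last at 5), move window start to 6
  Position 7 ('d'): window [6,7] length 2
Longest substring with no repeats: "adbgh" with length 5

5


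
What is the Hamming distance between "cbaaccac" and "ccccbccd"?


Comparing "cbaaccac" and "ccccbccd" position by position:
  Position 0: 'c' vs 'c' => same
  Position 1: 'b' vs 'c' => differ
  Position 2: 'a' vs 'c' => differ
  Position 3: 'a' vs 'c' => differ
  Position 4: 'c' vs 'b' => differ
  Position 5: 'c' vs 'c' => same
  Position 6: 'a' vs 'c' => differ
  Position 7: 'c' vs 'd' => differ
Total differences (Hamming distance): 6

6


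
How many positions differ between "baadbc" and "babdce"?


Comparing "baadbc" and "babdce" position by position:
  Position 0: 'b' vs 'b' => same
  Position 1: 'a' vs 'a' => same
  Position 2: 'a' vs 'b' => DIFFER
  Position 3: 'd' vs 'd' => same
  Position 4: 'b' vs 'c' => DIFFER
  Position 5: 'c' vs 'e' => DIFFER
Positions that differ: 3

3


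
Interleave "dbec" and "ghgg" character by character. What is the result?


Interleaving "dbec" and "ghgg":
  Position 0: 'd' from first, 'g' from second => "dg"
  Position 1: 'b' from first, 'h' from second => "bh"
  Position 2: 'e' from first, 'g' from second => "eg"
  Position 3: 'c' from first, 'g' from second => "cg"
Result: dgbhegcg

dgbhegcg


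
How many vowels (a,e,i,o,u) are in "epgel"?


Input: epgel
Checking each character:
  'e' at position 0: vowel (running total: 1)
  'p' at position 1: consonant
  'g' at position 2: consonant
  'e' at position 3: vowel (running total: 2)
  'l' at position 4: consonant
Total vowels: 2

2


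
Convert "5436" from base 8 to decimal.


Input: "5436" in base 8
Positional expansion:
  Digit '5' (value 5) x 8^3 = 2560
  Digit '4' (value 4) x 8^2 = 256
  Digit '3' (value 3) x 8^1 = 24
  Digit '6' (value 6) x 8^0 = 6
Sum = 2846

2846


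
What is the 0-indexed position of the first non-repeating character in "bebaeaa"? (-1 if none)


Input: bebaeaa
Character frequencies:
  'a': 3
  'b': 2
  'e': 2
Scanning left to right for freq == 1:
  Position 0 ('b'): freq=2, skip
  Position 1 ('e'): freq=2, skip
  Position 2 ('b'): freq=2, skip
  Position 3 ('a'): freq=3, skip
  Position 4 ('e'): freq=2, skip
  Position 5 ('a'): freq=3, skip
  Position 6 ('a'): freq=3, skip
  No unique character found => answer = -1

-1


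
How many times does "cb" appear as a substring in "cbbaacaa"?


Searching for "cb" in "cbbaacaa"
Scanning each position:
  Position 0: "cb" => MATCH
  Position 1: "bb" => no
  Position 2: "ba" => no
  Position 3: "aa" => no
  Position 4: "ac" => no
  Position 5: "ca" => no
  Position 6: "aa" => no
Total occurrences: 1

1


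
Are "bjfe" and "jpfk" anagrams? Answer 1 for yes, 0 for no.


Strings: "bjfe", "jpfk"
Sorted first:  befj
Sorted second: fjkp
Differ at position 0: 'b' vs 'f' => not anagrams

0


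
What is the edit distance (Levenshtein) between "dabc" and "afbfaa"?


Computing edit distance: "dabc" -> "afbfaa"
DP table:
           a    f    b    f    a    a
      0    1    2    3    4    5    6
  d   1    1    2    3    4    5    6
  a   2    1    2    3    4    4    5
  b   3    2    2    2    3    4    5
  c   4    3    3    3    3    4    5
Edit distance = dp[4][6] = 5

5


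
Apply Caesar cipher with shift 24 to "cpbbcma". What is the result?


Caesar cipher: shift "cpbbcma" by 24
  'c' (pos 2) + 24 = pos 0 = 'a'
  'p' (pos 15) + 24 = pos 13 = 'n'
  'b' (pos 1) + 24 = pos 25 = 'z'
  'b' (pos 1) + 24 = pos 25 = 'z'
  'c' (pos 2) + 24 = pos 0 = 'a'
  'm' (pos 12) + 24 = pos 10 = 'k'
  'a' (pos 0) + 24 = pos 24 = 'y'
Result: anzzaky

anzzaky


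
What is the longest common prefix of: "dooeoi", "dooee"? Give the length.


Words: dooeoi, dooee
  Position 0: all 'd' => match
  Position 1: all 'o' => match
  Position 2: all 'o' => match
  Position 3: all 'e' => match
  Position 4: ('o', 'e') => mismatch, stop
LCP = "dooe" (length 4)

4


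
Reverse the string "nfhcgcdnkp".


Input: nfhcgcdnkp
Reading characters right to left:
  Position 9: 'p'
  Position 8: 'k'
  Position 7: 'n'
  Position 6: 'd'
  Position 5: 'c'
  Position 4: 'g'
  Position 3: 'c'
  Position 2: 'h'
  Position 1: 'f'
  Position 0: 'n'
Reversed: pkndcgchfn

pkndcgchfn


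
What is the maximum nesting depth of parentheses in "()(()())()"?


Input: "()(()())()"
Tracking depth:
  Position 0 '(': depth becomes 1
  Position 1 ')': depth becomes 0
  Position 2 '(': depth becomes 1
  Position 3 '(': depth becomes 2
  Position 4 ')': depth becomes 1
  Position 5 '(': depth becomes 2
  Position 6 ')': depth becomes 1
  Position 7 ')': depth becomes 0
  Position 8 '(': depth becomes 1
  Position 9 ')': depth becomes 0
Maximum depth reached: 2

2


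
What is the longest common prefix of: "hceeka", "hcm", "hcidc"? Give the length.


Words: hceeka, hcm, hcidc
  Position 0: all 'h' => match
  Position 1: all 'c' => match
  Position 2: ('e', 'm', 'i') => mismatch, stop
LCP = "hc" (length 2)

2


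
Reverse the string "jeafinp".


Input: jeafinp
Reading characters right to left:
  Position 6: 'p'
  Position 5: 'n'
  Position 4: 'i'
  Position 3: 'f'
  Position 2: 'a'
  Position 1: 'e'
  Position 0: 'j'
Reversed: pnifaej

pnifaej


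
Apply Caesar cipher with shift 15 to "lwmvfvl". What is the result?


Caesar cipher: shift "lwmvfvl" by 15
  'l' (pos 11) + 15 = pos 0 = 'a'
  'w' (pos 22) + 15 = pos 11 = 'l'
  'm' (pos 12) + 15 = pos 1 = 'b'
  'v' (pos 21) + 15 = pos 10 = 'k'
  'f' (pos 5) + 15 = pos 20 = 'u'
  'v' (pos 21) + 15 = pos 10 = 'k'
  'l' (pos 11) + 15 = pos 0 = 'a'
Result: albkuka

albkuka


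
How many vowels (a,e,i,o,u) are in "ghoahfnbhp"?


Input: ghoahfnbhp
Checking each character:
  'g' at position 0: consonant
  'h' at position 1: consonant
  'o' at position 2: vowel (running total: 1)
  'a' at position 3: vowel (running total: 2)
  'h' at position 4: consonant
  'f' at position 5: consonant
  'n' at position 6: consonant
  'b' at position 7: consonant
  'h' at position 8: consonant
  'p' at position 9: consonant
Total vowels: 2

2


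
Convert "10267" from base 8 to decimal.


Input: "10267" in base 8
Positional expansion:
  Digit '1' (value 1) x 8^4 = 4096
  Digit '0' (value 0) x 8^3 = 0
  Digit '2' (value 2) x 8^2 = 128
  Digit '6' (value 6) x 8^1 = 48
  Digit '7' (value 7) x 8^0 = 7
Sum = 4279

4279


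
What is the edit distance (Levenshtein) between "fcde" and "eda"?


Computing edit distance: "fcde" -> "eda"
DP table:
           e    d    a
      0    1    2    3
  f   1    1    2    3
  c   2    2    2    3
  d   3    3    2    3
  e   4    3    3    3
Edit distance = dp[4][3] = 3

3


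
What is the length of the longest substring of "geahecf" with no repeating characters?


Input: "geahecf"
Sliding window (track last position of each char):
  Position 0 ('g'): window [0,0] length 1 -- new best
  Position 1 ('e'): window [0,1] length 2 -- new best
  Position 2 ('a'): window [0,2] length 3 -- new best
  Position 3 ('h'): window [0,3] length 4 -- new best
  Position 4 ('e'): repeat (last at 1), move window start to 2
  Position 4 ('e'): window [2,4] length 3
  Position 5 ('c'): window [2,5] length 4
  Position 6 ('f'): window [2,6] length 5 -- new best
Longest substring with no repeats: "ahecf" with length 5

5


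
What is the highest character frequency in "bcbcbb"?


Input: bcbcbb
Character counts:
  'b': 4
  'c': 2
Maximum frequency: 4

4


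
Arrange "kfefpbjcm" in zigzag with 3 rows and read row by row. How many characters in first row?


Zigzag "kfefpbjcm" into 3 rows:
Placing characters:
  'k' => row 0
  'f' => row 1
  'e' => row 2
  'f' => row 1
  'p' => row 0
  'b' => row 1
  'j' => row 2
  'c' => row 1
  'm' => row 0
Rows:
  Row 0: "kpm"
  Row 1: "ffbc"
  Row 2: "ej"
First row length: 3

3


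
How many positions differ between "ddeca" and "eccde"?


Comparing "ddeca" and "eccde" position by position:
  Position 0: 'd' vs 'e' => DIFFER
  Position 1: 'd' vs 'c' => DIFFER
  Position 2: 'e' vs 'c' => DIFFER
  Position 3: 'c' vs 'd' => DIFFER
  Position 4: 'a' vs 'e' => DIFFER
Positions that differ: 5

5


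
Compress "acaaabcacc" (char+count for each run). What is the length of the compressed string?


Input: acaaabcacc
Runs:
  'a' x 1 => "a1"
  'c' x 1 => "c1"
  'a' x 3 => "a3"
  'b' x 1 => "b1"
  'c' x 1 => "c1"
  'a' x 1 => "a1"
  'c' x 2 => "c2"
Compressed: "a1c1a3b1c1a1c2"
Compressed length: 14

14


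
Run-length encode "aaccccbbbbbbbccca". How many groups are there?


Input: aaccccbbbbbbbccca
Scanning for consecutive runs:
  Group 1: 'a' x 2 (positions 0-1)
  Group 2: 'c' x 4 (positions 2-5)
  Group 3: 'b' x 7 (positions 6-12)
  Group 4: 'c' x 3 (positions 13-15)
  Group 5: 'a' x 1 (positions 16-16)
Total groups: 5

5


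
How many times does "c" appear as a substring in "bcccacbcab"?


Searching for "c" in "bcccacbcab"
Scanning each position:
  Position 0: "b" => no
  Position 1: "c" => MATCH
  Position 2: "c" => MATCH
  Position 3: "c" => MATCH
  Position 4: "a" => no
  Position 5: "c" => MATCH
  Position 6: "b" => no
  Position 7: "c" => MATCH
  Position 8: "a" => no
  Position 9: "b" => no
Total occurrences: 5

5


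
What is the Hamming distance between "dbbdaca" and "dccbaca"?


Comparing "dbbdaca" and "dccbaca" position by position:
  Position 0: 'd' vs 'd' => same
  Position 1: 'b' vs 'c' => differ
  Position 2: 'b' vs 'c' => differ
  Position 3: 'd' vs 'b' => differ
  Position 4: 'a' vs 'a' => same
  Position 5: 'c' vs 'c' => same
  Position 6: 'a' vs 'a' => same
Total differences (Hamming distance): 3

3


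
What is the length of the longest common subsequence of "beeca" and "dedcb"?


LCS of "beeca" and "dedcb"
DP table:
           d    e    d    c    b
      0    0    0    0    0    0
  b   0    0    0    0    0    1
  e   0    0    1    1    1    1
  e   0    0    1    1    1    1
  c   0    0    1    1    2    2
  a   0    0    1    1    2    2
LCS length = dp[5][5] = 2

2


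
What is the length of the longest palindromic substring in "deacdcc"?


Input: "deacdcc"
Checking substrings for palindromes:
  [3:6] "cdc" (len 3) => palindrome
  [5:7] "cc" (len 2) => palindrome
Longest palindromic substring: "cdc" with length 3

3


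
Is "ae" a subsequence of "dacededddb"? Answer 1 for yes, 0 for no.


Check if "ae" is a subsequence of "dacededddb"
Greedy scan:
  Position 0 ('d'): no match needed
  Position 1 ('a'): matches sub[0] = 'a'
  Position 2 ('c'): no match needed
  Position 3 ('e'): matches sub[1] = 'e'
  Position 4 ('d'): no match needed
  Position 5 ('e'): no match needed
  Position 6 ('d'): no match needed
  Position 7 ('d'): no match needed
  Position 8 ('d'): no match needed
  Position 9 ('b'): no match needed
All 2 characters matched => is a subsequence

1


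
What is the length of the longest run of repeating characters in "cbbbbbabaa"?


Input: "cbbbbbabaa"
Scanning for longest run:
  Position 1 ('b'): new char, reset run to 1
  Position 2 ('b'): continues run of 'b', length=2
  Position 3 ('b'): continues run of 'b', length=3
  Position 4 ('b'): continues run of 'b', length=4
  Position 5 ('b'): continues run of 'b', length=5
  Position 6 ('a'): new char, reset run to 1
  Position 7 ('b'): new char, reset run to 1
  Position 8 ('a'): new char, reset run to 1
  Position 9 ('a'): continues run of 'a', length=2
Longest run: 'b' with length 5

5


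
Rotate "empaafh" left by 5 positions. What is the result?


Input: "empaafh", rotate left by 5
First 5 characters: "empaa"
Remaining characters: "fh"
Concatenate remaining + first: "fh" + "empaa" = "fhempaa"

fhempaa


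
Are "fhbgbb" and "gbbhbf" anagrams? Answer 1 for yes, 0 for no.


Strings: "fhbgbb", "gbbhbf"
Sorted first:  bbbfgh
Sorted second: bbbfgh
Sorted forms match => anagrams

1


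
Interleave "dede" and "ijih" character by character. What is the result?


Interleaving "dede" and "ijih":
  Position 0: 'd' from first, 'i' from second => "di"
  Position 1: 'e' from first, 'j' from second => "ej"
  Position 2: 'd' from first, 'i' from second => "di"
  Position 3: 'e' from first, 'h' from second => "eh"
Result: diejdieh

diejdieh


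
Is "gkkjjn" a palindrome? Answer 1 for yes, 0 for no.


Input: gkkjjn
Reversed: njjkkg
  Compare pos 0 ('g') with pos 5 ('n'): MISMATCH
  Compare pos 1 ('k') with pos 4 ('j'): MISMATCH
  Compare pos 2 ('k') with pos 3 ('j'): MISMATCH
Result: not a palindrome

0


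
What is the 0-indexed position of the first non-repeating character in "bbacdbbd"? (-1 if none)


Input: bbacdbbd
Character frequencies:
  'a': 1
  'b': 4
  'c': 1
  'd': 2
Scanning left to right for freq == 1:
  Position 0 ('b'): freq=4, skip
  Position 1 ('b'): freq=4, skip
  Position 2 ('a'): unique! => answer = 2

2


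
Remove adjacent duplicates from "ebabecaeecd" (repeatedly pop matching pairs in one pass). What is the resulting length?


Input: ebabecaeecd
Stack-based adjacent duplicate removal:
  Read 'e': push. Stack: e
  Read 'b': push. Stack: eb
  Read 'a': push. Stack: eba
  Read 'b': push. Stack: ebab
  Read 'e': push. Stack: ebabe
  Read 'c': push. Stack: ebabec
  Read 'a': push. Stack: ebabeca
  Read 'e': push. Stack: ebabecae
  Read 'e': matches stack top 'e' => pop. Stack: ebabeca
  Read 'c': push. Stack: ebabecac
  Read 'd': push. Stack: ebabecacd
Final stack: "ebabecacd" (length 9)

9


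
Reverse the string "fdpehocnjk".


Input: fdpehocnjk
Reading characters right to left:
  Position 9: 'k'
  Position 8: 'j'
  Position 7: 'n'
  Position 6: 'c'
  Position 5: 'o'
  Position 4: 'h'
  Position 3: 'e'
  Position 2: 'p'
  Position 1: 'd'
  Position 0: 'f'
Reversed: kjncohepdf

kjncohepdf


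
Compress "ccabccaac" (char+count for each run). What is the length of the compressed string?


Input: ccabccaac
Runs:
  'c' x 2 => "c2"
  'a' x 1 => "a1"
  'b' x 1 => "b1"
  'c' x 2 => "c2"
  'a' x 2 => "a2"
  'c' x 1 => "c1"
Compressed: "c2a1b1c2a2c1"
Compressed length: 12

12


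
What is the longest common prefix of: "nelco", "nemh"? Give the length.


Words: nelco, nemh
  Position 0: all 'n' => match
  Position 1: all 'e' => match
  Position 2: ('l', 'm') => mismatch, stop
LCP = "ne" (length 2)

2


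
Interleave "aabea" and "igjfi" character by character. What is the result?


Interleaving "aabea" and "igjfi":
  Position 0: 'a' from first, 'i' from second => "ai"
  Position 1: 'a' from first, 'g' from second => "ag"
  Position 2: 'b' from first, 'j' from second => "bj"
  Position 3: 'e' from first, 'f' from second => "ef"
  Position 4: 'a' from first, 'i' from second => "ai"
Result: aiagbjefai

aiagbjefai


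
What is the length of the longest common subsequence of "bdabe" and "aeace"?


LCS of "bdabe" and "aeace"
DP table:
           a    e    a    c    e
      0    0    0    0    0    0
  b   0    0    0    0    0    0
  d   0    0    0    0    0    0
  a   0    1    1    1    1    1
  b   0    1    1    1    1    1
  e   0    1    2    2    2    2
LCS length = dp[5][5] = 2

2


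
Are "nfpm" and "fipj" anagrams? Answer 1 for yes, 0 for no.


Strings: "nfpm", "fipj"
Sorted first:  fmnp
Sorted second: fijp
Differ at position 1: 'm' vs 'i' => not anagrams

0


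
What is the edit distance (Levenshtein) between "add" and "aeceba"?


Computing edit distance: "add" -> "aeceba"
DP table:
           a    e    c    e    b    a
      0    1    2    3    4    5    6
  a   1    0    1    2    3    4    5
  d   2    1    1    2    3    4    5
  d   3    2    2    2    3    4    5
Edit distance = dp[3][6] = 5

5


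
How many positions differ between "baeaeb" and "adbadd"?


Comparing "baeaeb" and "adbadd" position by position:
  Position 0: 'b' vs 'a' => DIFFER
  Position 1: 'a' vs 'd' => DIFFER
  Position 2: 'e' vs 'b' => DIFFER
  Position 3: 'a' vs 'a' => same
  Position 4: 'e' vs 'd' => DIFFER
  Position 5: 'b' vs 'd' => DIFFER
Positions that differ: 5

5


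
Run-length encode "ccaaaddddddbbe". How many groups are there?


Input: ccaaaddddddbbe
Scanning for consecutive runs:
  Group 1: 'c' x 2 (positions 0-1)
  Group 2: 'a' x 3 (positions 2-4)
  Group 3: 'd' x 6 (positions 5-10)
  Group 4: 'b' x 2 (positions 11-12)
  Group 5: 'e' x 1 (positions 13-13)
Total groups: 5

5


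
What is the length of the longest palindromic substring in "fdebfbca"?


Input: "fdebfbca"
Checking substrings for palindromes:
  [3:6] "bfb" (len 3) => palindrome
Longest palindromic substring: "bfb" with length 3

3


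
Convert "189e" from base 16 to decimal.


Input: "189e" in base 16
Positional expansion:
  Digit '1' (value 1) x 16^3 = 4096
  Digit '8' (value 8) x 16^2 = 2048
  Digit '9' (value 9) x 16^1 = 144
  Digit 'e' (value 14) x 16^0 = 14
Sum = 6302

6302


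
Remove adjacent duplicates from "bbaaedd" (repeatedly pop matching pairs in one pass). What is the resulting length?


Input: bbaaedd
Stack-based adjacent duplicate removal:
  Read 'b': push. Stack: b
  Read 'b': matches stack top 'b' => pop. Stack: (empty)
  Read 'a': push. Stack: a
  Read 'a': matches stack top 'a' => pop. Stack: (empty)
  Read 'e': push. Stack: e
  Read 'd': push. Stack: ed
  Read 'd': matches stack top 'd' => pop. Stack: e
Final stack: "e" (length 1)

1


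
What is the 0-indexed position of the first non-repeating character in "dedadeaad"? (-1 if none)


Input: dedadeaad
Character frequencies:
  'a': 3
  'd': 4
  'e': 2
Scanning left to right for freq == 1:
  Position 0 ('d'): freq=4, skip
  Position 1 ('e'): freq=2, skip
  Position 2 ('d'): freq=4, skip
  Position 3 ('a'): freq=3, skip
  Position 4 ('d'): freq=4, skip
  Position 5 ('e'): freq=2, skip
  Position 6 ('a'): freq=3, skip
  Position 7 ('a'): freq=3, skip
  Position 8 ('d'): freq=4, skip
  No unique character found => answer = -1

-1


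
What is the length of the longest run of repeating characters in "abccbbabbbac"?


Input: "abccbbabbbac"
Scanning for longest run:
  Position 1 ('b'): new char, reset run to 1
  Position 2 ('c'): new char, reset run to 1
  Position 3 ('c'): continues run of 'c', length=2
  Position 4 ('b'): new char, reset run to 1
  Position 5 ('b'): continues run of 'b', length=2
  Position 6 ('a'): new char, reset run to 1
  Position 7 ('b'): new char, reset run to 1
  Position 8 ('b'): continues run of 'b', length=2
  Position 9 ('b'): continues run of 'b', length=3
  Position 10 ('a'): new char, reset run to 1
  Position 11 ('c'): new char, reset run to 1
Longest run: 'b' with length 3

3


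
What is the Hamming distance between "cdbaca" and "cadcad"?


Comparing "cdbaca" and "cadcad" position by position:
  Position 0: 'c' vs 'c' => same
  Position 1: 'd' vs 'a' => differ
  Position 2: 'b' vs 'd' => differ
  Position 3: 'a' vs 'c' => differ
  Position 4: 'c' vs 'a' => differ
  Position 5: 'a' vs 'd' => differ
Total differences (Hamming distance): 5

5


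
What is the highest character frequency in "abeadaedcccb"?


Input: abeadaedcccb
Character counts:
  'a': 3
  'b': 2
  'c': 3
  'd': 2
  'e': 2
Maximum frequency: 3

3


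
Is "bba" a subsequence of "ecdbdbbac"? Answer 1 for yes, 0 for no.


Check if "bba" is a subsequence of "ecdbdbbac"
Greedy scan:
  Position 0 ('e'): no match needed
  Position 1 ('c'): no match needed
  Position 2 ('d'): no match needed
  Position 3 ('b'): matches sub[0] = 'b'
  Position 4 ('d'): no match needed
  Position 5 ('b'): matches sub[1] = 'b'
  Position 6 ('b'): no match needed
  Position 7 ('a'): matches sub[2] = 'a'
  Position 8 ('c'): no match needed
All 3 characters matched => is a subsequence

1


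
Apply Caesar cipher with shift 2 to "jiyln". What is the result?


Caesar cipher: shift "jiyln" by 2
  'j' (pos 9) + 2 = pos 11 = 'l'
  'i' (pos 8) + 2 = pos 10 = 'k'
  'y' (pos 24) + 2 = pos 0 = 'a'
  'l' (pos 11) + 2 = pos 13 = 'n'
  'n' (pos 13) + 2 = pos 15 = 'p'
Result: lkanp

lkanp


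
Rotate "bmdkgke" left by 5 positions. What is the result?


Input: "bmdkgke", rotate left by 5
First 5 characters: "bmdkg"
Remaining characters: "ke"
Concatenate remaining + first: "ke" + "bmdkg" = "kebmdkg"

kebmdkg


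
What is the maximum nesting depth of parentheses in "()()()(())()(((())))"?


Input: "()()()(())()(((())))"
Tracking depth:
  Position 0 '(': depth becomes 1
  Position 1 ')': depth becomes 0
  Position 2 '(': depth becomes 1
  Position 3 ')': depth becomes 0
  Position 4 '(': depth becomes 1
  Position 5 ')': depth becomes 0
  Position 6 '(': depth becomes 1
  Position 7 '(': depth becomes 2
  Position 8 ')': depth becomes 1
  Position 9 ')': depth becomes 0
  Position 10 '(': depth becomes 1
  Position 11 ')': depth becomes 0
  Position 12 '(': depth becomes 1
  Position 13 '(': depth becomes 2
  Position 14 '(': depth becomes 3
  Position 15 '(': depth becomes 4
  Position 16 ')': depth becomes 3
  Position 17 ')': depth becomes 2
  Position 18 ')': depth becomes 1
  Position 19 ')': depth becomes 0
Maximum depth reached: 4

4


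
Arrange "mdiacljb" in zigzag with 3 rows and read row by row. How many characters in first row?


Zigzag "mdiacljb" into 3 rows:
Placing characters:
  'm' => row 0
  'd' => row 1
  'i' => row 2
  'a' => row 1
  'c' => row 0
  'l' => row 1
  'j' => row 2
  'b' => row 1
Rows:
  Row 0: "mc"
  Row 1: "dalb"
  Row 2: "ij"
First row length: 2

2


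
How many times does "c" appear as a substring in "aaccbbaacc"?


Searching for "c" in "aaccbbaacc"
Scanning each position:
  Position 0: "a" => no
  Position 1: "a" => no
  Position 2: "c" => MATCH
  Position 3: "c" => MATCH
  Position 4: "b" => no
  Position 5: "b" => no
  Position 6: "a" => no
  Position 7: "a" => no
  Position 8: "c" => MATCH
  Position 9: "c" => MATCH
Total occurrences: 4

4


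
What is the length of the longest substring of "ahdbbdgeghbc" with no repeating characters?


Input: "ahdbbdgeghbc"
Sliding window (track last position of each char):
  Position 0 ('a'): window [0,0] length 1 -- new best
  Position 1 ('h'): window [0,1] length 2 -- new best
  Position 2 ('d'): window [0,2] length 3 -- new best
  Position 3 ('b'): window [0,3] length 4 -- new best
  Position 4 ('b'): repeat (last at 3), move window start to 4
  Position 4 ('b'): window [4,4] length 1
  Position 5 ('d'): window [4,5] length 2
  Position 6 ('g'): window [4,6] length 3
  Position 7 ('e'): window [4,7] length 4
  Position 8 ('g'): repeat (last at 6), move window start to 7
  Position 8 ('g'): window [7,8] length 2
  Position 9 ('h'): window [7,9] length 3
  Position 10 ('b'): window [7,10] length 4
  Position 11 ('c'): window [7,11] length 5 -- new best
Longest substring with no repeats: "eghbc" with length 5

5


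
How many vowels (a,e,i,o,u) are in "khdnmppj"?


Input: khdnmppj
Checking each character:
  'k' at position 0: consonant
  'h' at position 1: consonant
  'd' at position 2: consonant
  'n' at position 3: consonant
  'm' at position 4: consonant
  'p' at position 5: consonant
  'p' at position 6: consonant
  'j' at position 7: consonant
Total vowels: 0

0


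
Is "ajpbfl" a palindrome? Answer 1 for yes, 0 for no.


Input: ajpbfl
Reversed: lfbpja
  Compare pos 0 ('a') with pos 5 ('l'): MISMATCH
  Compare pos 1 ('j') with pos 4 ('f'): MISMATCH
  Compare pos 2 ('p') with pos 3 ('b'): MISMATCH
Result: not a palindrome

0


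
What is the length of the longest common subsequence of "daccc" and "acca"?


LCS of "daccc" and "acca"
DP table:
           a    c    c    a
      0    0    0    0    0
  d   0    0    0    0    0
  a   0    1    1    1    1
  c   0    1    2    2    2
  c   0    1    2    3    3
  c   0    1    2    3    3
LCS length = dp[5][4] = 3

3


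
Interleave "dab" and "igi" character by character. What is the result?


Interleaving "dab" and "igi":
  Position 0: 'd' from first, 'i' from second => "di"
  Position 1: 'a' from first, 'g' from second => "ag"
  Position 2: 'b' from first, 'i' from second => "bi"
Result: diagbi

diagbi


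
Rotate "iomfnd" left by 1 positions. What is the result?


Input: "iomfnd", rotate left by 1
First 1 characters: "i"
Remaining characters: "omfnd"
Concatenate remaining + first: "omfnd" + "i" = "omfndi"

omfndi


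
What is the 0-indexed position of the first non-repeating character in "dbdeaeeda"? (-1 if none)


Input: dbdeaeeda
Character frequencies:
  'a': 2
  'b': 1
  'd': 3
  'e': 3
Scanning left to right for freq == 1:
  Position 0 ('d'): freq=3, skip
  Position 1 ('b'): unique! => answer = 1

1


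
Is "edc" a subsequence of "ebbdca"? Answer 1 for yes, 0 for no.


Check if "edc" is a subsequence of "ebbdca"
Greedy scan:
  Position 0 ('e'): matches sub[0] = 'e'
  Position 1 ('b'): no match needed
  Position 2 ('b'): no match needed
  Position 3 ('d'): matches sub[1] = 'd'
  Position 4 ('c'): matches sub[2] = 'c'
  Position 5 ('a'): no match needed
All 3 characters matched => is a subsequence

1


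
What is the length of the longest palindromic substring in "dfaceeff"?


Input: "dfaceeff"
Checking substrings for palindromes:
  [4:6] "ee" (len 2) => palindrome
  [6:8] "ff" (len 2) => palindrome
Longest palindromic substring: "ee" with length 2

2


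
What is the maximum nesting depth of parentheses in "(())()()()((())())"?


Input: "(())()()()((())())"
Tracking depth:
  Position 0 '(': depth becomes 1
  Position 1 '(': depth becomes 2
  Position 2 ')': depth becomes 1
  Position 3 ')': depth becomes 0
  Position 4 '(': depth becomes 1
  Position 5 ')': depth becomes 0
  Position 6 '(': depth becomes 1
  Position 7 ')': depth becomes 0
  Position 8 '(': depth becomes 1
  Position 9 ')': depth becomes 0
  Position 10 '(': depth becomes 1
  Position 11 '(': depth becomes 2
  Position 12 '(': depth becomes 3
  Position 13 ')': depth becomes 2
  Position 14 ')': depth becomes 1
  Position 15 '(': depth becomes 2
  Position 16 ')': depth becomes 1
  Position 17 ')': depth becomes 0
Maximum depth reached: 3

3


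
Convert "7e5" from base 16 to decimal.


Input: "7e5" in base 16
Positional expansion:
  Digit '7' (value 7) x 16^2 = 1792
  Digit 'e' (value 14) x 16^1 = 224
  Digit '5' (value 5) x 16^0 = 5
Sum = 2021

2021


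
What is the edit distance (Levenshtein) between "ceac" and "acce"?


Computing edit distance: "ceac" -> "acce"
DP table:
           a    c    c    e
      0    1    2    3    4
  c   1    1    1    2    3
  e   2    2    2    2    2
  a   3    2    3    3    3
  c   4    3    2    3    4
Edit distance = dp[4][4] = 4

4


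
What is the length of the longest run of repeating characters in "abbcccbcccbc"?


Input: "abbcccbcccbc"
Scanning for longest run:
  Position 1 ('b'): new char, reset run to 1
  Position 2 ('b'): continues run of 'b', length=2
  Position 3 ('c'): new char, reset run to 1
  Position 4 ('c'): continues run of 'c', length=2
  Position 5 ('c'): continues run of 'c', length=3
  Position 6 ('b'): new char, reset run to 1
  Position 7 ('c'): new char, reset run to 1
  Position 8 ('c'): continues run of 'c', length=2
  Position 9 ('c'): continues run of 'c', length=3
  Position 10 ('b'): new char, reset run to 1
  Position 11 ('c'): new char, reset run to 1
Longest run: 'c' with length 3

3


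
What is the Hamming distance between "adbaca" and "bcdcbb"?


Comparing "adbaca" and "bcdcbb" position by position:
  Position 0: 'a' vs 'b' => differ
  Position 1: 'd' vs 'c' => differ
  Position 2: 'b' vs 'd' => differ
  Position 3: 'a' vs 'c' => differ
  Position 4: 'c' vs 'b' => differ
  Position 5: 'a' vs 'b' => differ
Total differences (Hamming distance): 6

6


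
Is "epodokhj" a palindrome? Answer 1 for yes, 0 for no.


Input: epodokhj
Reversed: jhkodope
  Compare pos 0 ('e') with pos 7 ('j'): MISMATCH
  Compare pos 1 ('p') with pos 6 ('h'): MISMATCH
  Compare pos 2 ('o') with pos 5 ('k'): MISMATCH
  Compare pos 3 ('d') with pos 4 ('o'): MISMATCH
Result: not a palindrome

0


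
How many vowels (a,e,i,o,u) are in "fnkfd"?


Input: fnkfd
Checking each character:
  'f' at position 0: consonant
  'n' at position 1: consonant
  'k' at position 2: consonant
  'f' at position 3: consonant
  'd' at position 4: consonant
Total vowels: 0

0


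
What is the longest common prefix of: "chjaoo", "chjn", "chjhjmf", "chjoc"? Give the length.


Words: chjaoo, chjn, chjhjmf, chjoc
  Position 0: all 'c' => match
  Position 1: all 'h' => match
  Position 2: all 'j' => match
  Position 3: ('a', 'n', 'h', 'o') => mismatch, stop
LCP = "chj" (length 3)

3


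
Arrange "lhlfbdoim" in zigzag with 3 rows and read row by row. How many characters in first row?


Zigzag "lhlfbdoim" into 3 rows:
Placing characters:
  'l' => row 0
  'h' => row 1
  'l' => row 2
  'f' => row 1
  'b' => row 0
  'd' => row 1
  'o' => row 2
  'i' => row 1
  'm' => row 0
Rows:
  Row 0: "lbm"
  Row 1: "hfdi"
  Row 2: "lo"
First row length: 3

3


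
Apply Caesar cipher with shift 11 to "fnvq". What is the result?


Caesar cipher: shift "fnvq" by 11
  'f' (pos 5) + 11 = pos 16 = 'q'
  'n' (pos 13) + 11 = pos 24 = 'y'
  'v' (pos 21) + 11 = pos 6 = 'g'
  'q' (pos 16) + 11 = pos 1 = 'b'
Result: qygb

qygb


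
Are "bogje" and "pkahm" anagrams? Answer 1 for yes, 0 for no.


Strings: "bogje", "pkahm"
Sorted first:  begjo
Sorted second: ahkmp
Differ at position 0: 'b' vs 'a' => not anagrams

0


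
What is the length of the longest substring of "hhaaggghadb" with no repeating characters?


Input: "hhaaggghadb"
Sliding window (track last position of each char):
  Position 0 ('h'): window [0,0] length 1 -- new best
  Position 1 ('h'): repeat (last at 0), move window start to 1
  Position 1 ('h'): window [1,1] length 1
  Position 2 ('a'): window [1,2] length 2 -- new best
  Position 3 ('a'): repeat (last at 2), move window start to 3
  Position 3 ('a'): window [3,3] length 1
  Position 4 ('g'): window [3,4] length 2
  Position 5 ('g'): repeat (last at 4), move window start to 5
  Position 5 ('g'): window [5,5] length 1
  Position 6 ('g'): repeat (last at 5), move window start to 6
  Position 6 ('g'): window [6,6] length 1
  Position 7 ('h'): window [6,7] length 2
  Position 8 ('a'): window [6,8] length 3 -- new best
  Position 9 ('d'): window [6,9] length 4 -- new best
  Position 10 ('b'): window [6,10] length 5 -- new best
Longest substring with no repeats: "ghadb" with length 5

5


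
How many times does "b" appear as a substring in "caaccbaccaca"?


Searching for "b" in "caaccbaccaca"
Scanning each position:
  Position 0: "c" => no
  Position 1: "a" => no
  Position 2: "a" => no
  Position 3: "c" => no
  Position 4: "c" => no
  Position 5: "b" => MATCH
  Position 6: "a" => no
  Position 7: "c" => no
  Position 8: "c" => no
  Position 9: "a" => no
  Position 10: "c" => no
  Position 11: "a" => no
Total occurrences: 1

1


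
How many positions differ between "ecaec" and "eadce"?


Comparing "ecaec" and "eadce" position by position:
  Position 0: 'e' vs 'e' => same
  Position 1: 'c' vs 'a' => DIFFER
  Position 2: 'a' vs 'd' => DIFFER
  Position 3: 'e' vs 'c' => DIFFER
  Position 4: 'c' vs 'e' => DIFFER
Positions that differ: 4

4


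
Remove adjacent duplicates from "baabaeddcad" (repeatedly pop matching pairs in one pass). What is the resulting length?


Input: baabaeddcad
Stack-based adjacent duplicate removal:
  Read 'b': push. Stack: b
  Read 'a': push. Stack: ba
  Read 'a': matches stack top 'a' => pop. Stack: b
  Read 'b': matches stack top 'b' => pop. Stack: (empty)
  Read 'a': push. Stack: a
  Read 'e': push. Stack: ae
  Read 'd': push. Stack: aed
  Read 'd': matches stack top 'd' => pop. Stack: ae
  Read 'c': push. Stack: aec
  Read 'a': push. Stack: aeca
  Read 'd': push. Stack: aecad
Final stack: "aecad" (length 5)

5


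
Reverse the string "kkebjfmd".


Input: kkebjfmd
Reading characters right to left:
  Position 7: 'd'
  Position 6: 'm'
  Position 5: 'f'
  Position 4: 'j'
  Position 3: 'b'
  Position 2: 'e'
  Position 1: 'k'
  Position 0: 'k'
Reversed: dmfjbekk

dmfjbekk


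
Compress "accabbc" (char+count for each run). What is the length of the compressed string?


Input: accabbc
Runs:
  'a' x 1 => "a1"
  'c' x 2 => "c2"
  'a' x 1 => "a1"
  'b' x 2 => "b2"
  'c' x 1 => "c1"
Compressed: "a1c2a1b2c1"
Compressed length: 10

10


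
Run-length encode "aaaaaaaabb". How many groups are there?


Input: aaaaaaaabb
Scanning for consecutive runs:
  Group 1: 'a' x 8 (positions 0-7)
  Group 2: 'b' x 2 (positions 8-9)
Total groups: 2

2


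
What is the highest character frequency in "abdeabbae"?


Input: abdeabbae
Character counts:
  'a': 3
  'b': 3
  'd': 1
  'e': 2
Maximum frequency: 3

3


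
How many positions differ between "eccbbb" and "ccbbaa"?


Comparing "eccbbb" and "ccbbaa" position by position:
  Position 0: 'e' vs 'c' => DIFFER
  Position 1: 'c' vs 'c' => same
  Position 2: 'c' vs 'b' => DIFFER
  Position 3: 'b' vs 'b' => same
  Position 4: 'b' vs 'a' => DIFFER
  Position 5: 'b' vs 'a' => DIFFER
Positions that differ: 4

4


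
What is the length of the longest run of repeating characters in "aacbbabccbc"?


Input: "aacbbabccbc"
Scanning for longest run:
  Position 1 ('a'): continues run of 'a', length=2
  Position 2 ('c'): new char, reset run to 1
  Position 3 ('b'): new char, reset run to 1
  Position 4 ('b'): continues run of 'b', length=2
  Position 5 ('a'): new char, reset run to 1
  Position 6 ('b'): new char, reset run to 1
  Position 7 ('c'): new char, reset run to 1
  Position 8 ('c'): continues run of 'c', length=2
  Position 9 ('b'): new char, reset run to 1
  Position 10 ('c'): new char, reset run to 1
Longest run: 'a' with length 2

2


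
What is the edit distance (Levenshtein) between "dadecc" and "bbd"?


Computing edit distance: "dadecc" -> "bbd"
DP table:
           b    b    d
      0    1    2    3
  d   1    1    2    2
  a   2    2    2    3
  d   3    3    3    2
  e   4    4    4    3
  c   5    5    5    4
  c   6    6    6    5
Edit distance = dp[6][3] = 5

5


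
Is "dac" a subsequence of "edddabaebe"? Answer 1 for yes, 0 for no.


Check if "dac" is a subsequence of "edddabaebe"
Greedy scan:
  Position 0 ('e'): no match needed
  Position 1 ('d'): matches sub[0] = 'd'
  Position 2 ('d'): no match needed
  Position 3 ('d'): no match needed
  Position 4 ('a'): matches sub[1] = 'a'
  Position 5 ('b'): no match needed
  Position 6 ('a'): no match needed
  Position 7 ('e'): no match needed
  Position 8 ('b'): no match needed
  Position 9 ('e'): no match needed
Only matched 2/3 characters => not a subsequence

0
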